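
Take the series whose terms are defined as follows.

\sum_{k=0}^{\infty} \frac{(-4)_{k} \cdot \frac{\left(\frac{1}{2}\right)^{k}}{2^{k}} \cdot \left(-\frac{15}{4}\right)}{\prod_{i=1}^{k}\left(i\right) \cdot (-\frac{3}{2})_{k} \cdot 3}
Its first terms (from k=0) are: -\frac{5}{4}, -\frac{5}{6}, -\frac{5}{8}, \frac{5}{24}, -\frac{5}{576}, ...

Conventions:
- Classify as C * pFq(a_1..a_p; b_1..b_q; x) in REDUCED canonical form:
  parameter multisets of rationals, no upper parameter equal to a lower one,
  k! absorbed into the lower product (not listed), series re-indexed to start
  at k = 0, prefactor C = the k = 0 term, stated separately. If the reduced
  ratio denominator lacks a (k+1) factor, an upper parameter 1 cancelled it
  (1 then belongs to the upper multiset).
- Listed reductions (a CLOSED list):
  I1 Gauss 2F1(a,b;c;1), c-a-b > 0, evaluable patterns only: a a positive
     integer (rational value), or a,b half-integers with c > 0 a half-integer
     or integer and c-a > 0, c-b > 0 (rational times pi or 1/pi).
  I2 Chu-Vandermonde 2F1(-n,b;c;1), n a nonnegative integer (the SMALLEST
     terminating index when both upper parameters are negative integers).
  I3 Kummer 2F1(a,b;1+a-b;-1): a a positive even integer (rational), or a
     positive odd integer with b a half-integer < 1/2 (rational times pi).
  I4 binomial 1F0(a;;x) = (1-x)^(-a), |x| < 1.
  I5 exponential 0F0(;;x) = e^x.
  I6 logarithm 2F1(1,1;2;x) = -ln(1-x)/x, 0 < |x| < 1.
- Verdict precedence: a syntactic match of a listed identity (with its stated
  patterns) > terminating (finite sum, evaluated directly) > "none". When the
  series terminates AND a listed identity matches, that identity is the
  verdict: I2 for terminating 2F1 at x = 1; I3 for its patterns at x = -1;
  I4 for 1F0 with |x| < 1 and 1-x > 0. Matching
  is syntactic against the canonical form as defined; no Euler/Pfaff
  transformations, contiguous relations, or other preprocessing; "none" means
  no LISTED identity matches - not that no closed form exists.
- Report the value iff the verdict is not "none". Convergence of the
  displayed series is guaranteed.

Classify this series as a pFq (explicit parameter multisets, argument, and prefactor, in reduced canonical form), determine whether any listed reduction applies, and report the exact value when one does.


With C = -\frac{5}{4}: the canonical form is 1F1(-4; -\frac{3}{2}; \frac{1}{4}). Verdict: terminating - upper -4 stops the sum at k = 4; the 5 terms are added exactly. Value: -\frac{1445}{576}.

The tell: with t_0 = -\frac{5}{4}, the product of the first k integers (C = -5/4, x = 1/4) is k!.
Ratio: r(k) = \frac{1}{4} * (k-4) / [(k-\frac{3}{2}) (k+1)] - rational in k. x = \frac{1}{4}; t_0 = -\frac{5}{4}; negate the roots.


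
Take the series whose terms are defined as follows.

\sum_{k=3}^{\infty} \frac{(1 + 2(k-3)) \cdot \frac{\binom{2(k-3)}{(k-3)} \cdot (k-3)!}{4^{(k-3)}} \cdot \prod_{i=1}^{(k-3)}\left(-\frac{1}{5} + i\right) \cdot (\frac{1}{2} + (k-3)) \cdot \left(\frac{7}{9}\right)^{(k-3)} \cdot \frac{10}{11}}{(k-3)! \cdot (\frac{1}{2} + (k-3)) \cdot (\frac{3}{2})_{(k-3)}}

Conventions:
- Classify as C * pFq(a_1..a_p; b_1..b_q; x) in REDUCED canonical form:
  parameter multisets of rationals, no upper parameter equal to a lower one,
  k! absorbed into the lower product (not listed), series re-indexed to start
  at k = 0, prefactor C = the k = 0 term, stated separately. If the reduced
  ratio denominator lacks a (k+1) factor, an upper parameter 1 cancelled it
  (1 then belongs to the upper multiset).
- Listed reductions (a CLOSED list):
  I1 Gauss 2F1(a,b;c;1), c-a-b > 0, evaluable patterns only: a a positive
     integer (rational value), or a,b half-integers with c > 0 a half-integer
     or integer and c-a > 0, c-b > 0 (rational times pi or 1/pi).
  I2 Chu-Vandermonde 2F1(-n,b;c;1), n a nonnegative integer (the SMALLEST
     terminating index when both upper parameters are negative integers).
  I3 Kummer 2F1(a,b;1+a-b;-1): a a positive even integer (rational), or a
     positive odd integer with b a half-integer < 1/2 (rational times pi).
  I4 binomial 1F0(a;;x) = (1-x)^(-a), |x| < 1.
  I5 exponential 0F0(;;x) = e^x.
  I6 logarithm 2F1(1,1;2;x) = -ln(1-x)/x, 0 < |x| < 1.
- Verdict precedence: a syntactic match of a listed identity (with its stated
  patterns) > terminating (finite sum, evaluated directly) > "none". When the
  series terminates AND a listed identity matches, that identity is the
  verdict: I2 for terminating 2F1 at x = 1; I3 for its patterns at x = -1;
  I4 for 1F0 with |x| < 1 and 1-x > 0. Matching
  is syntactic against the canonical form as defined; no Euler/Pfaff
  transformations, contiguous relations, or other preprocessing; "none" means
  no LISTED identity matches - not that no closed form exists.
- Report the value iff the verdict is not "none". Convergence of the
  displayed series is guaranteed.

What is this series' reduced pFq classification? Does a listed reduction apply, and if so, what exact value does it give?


Prefactor \frac{10}{11}, argument \frac{7}{9}: 1F0 with upper {\frac{4}{5}} over lower {-}. Verdict (x = \frac{7}{9}): binomial (I4) applies (the 1F0 binomial series: exponent -4/5, x = \frac{7}{9}). Exact value: \frac{10}{11} \cdot \left(\frac{2}{9}\right)^{-\frac{4}{5}}.

Key observation: with t_0 = \frac{10}{11}, the (2k+1) factor (prefactor 10/11) shifts (1/2)_k to (3/2)_k.
Ratio: r(k) = \frac{7}{9} * (k+\frac{4}{5}) / [(k+1)] - poly over poly, x = \frac{7}{9} from leading terms; C = \frac{10}{11} at k = 0.


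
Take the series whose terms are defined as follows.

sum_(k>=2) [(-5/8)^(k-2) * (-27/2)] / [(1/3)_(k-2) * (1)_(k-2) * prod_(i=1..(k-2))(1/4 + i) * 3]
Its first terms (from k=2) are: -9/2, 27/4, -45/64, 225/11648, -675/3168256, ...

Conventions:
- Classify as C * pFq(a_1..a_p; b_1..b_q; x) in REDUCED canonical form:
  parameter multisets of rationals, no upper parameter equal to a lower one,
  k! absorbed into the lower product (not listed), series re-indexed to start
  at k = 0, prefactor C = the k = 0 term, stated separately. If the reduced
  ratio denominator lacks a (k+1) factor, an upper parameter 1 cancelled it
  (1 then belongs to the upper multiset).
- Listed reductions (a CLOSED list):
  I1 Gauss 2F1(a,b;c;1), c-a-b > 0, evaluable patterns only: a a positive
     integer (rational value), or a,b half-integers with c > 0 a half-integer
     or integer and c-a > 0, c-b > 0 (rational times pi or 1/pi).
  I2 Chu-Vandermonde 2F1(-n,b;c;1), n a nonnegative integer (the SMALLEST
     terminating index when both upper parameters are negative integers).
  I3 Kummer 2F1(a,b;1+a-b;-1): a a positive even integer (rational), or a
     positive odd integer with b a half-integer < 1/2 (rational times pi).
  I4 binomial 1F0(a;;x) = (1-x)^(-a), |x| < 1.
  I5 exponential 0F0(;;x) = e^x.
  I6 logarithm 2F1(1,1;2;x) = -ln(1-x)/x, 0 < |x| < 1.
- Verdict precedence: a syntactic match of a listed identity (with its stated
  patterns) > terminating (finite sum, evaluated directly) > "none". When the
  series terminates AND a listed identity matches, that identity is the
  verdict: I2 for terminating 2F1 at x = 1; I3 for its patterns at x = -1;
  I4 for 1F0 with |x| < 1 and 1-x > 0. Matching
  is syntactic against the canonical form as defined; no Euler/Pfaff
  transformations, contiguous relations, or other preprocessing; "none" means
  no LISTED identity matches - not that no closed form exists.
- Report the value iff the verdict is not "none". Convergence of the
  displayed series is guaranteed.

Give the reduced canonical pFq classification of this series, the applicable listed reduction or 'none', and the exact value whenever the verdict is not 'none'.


First insight: with t_0 = -9/2, the constant factors (prefactor -9/2) combine into one prefactor.
Step ratio: r(k) = (-5/8) * 1 / [(k+1/3) (k+5/4) (k+1)] - rational in k. x = (-5/8); t_0 = -9/2; negate the roots.

This is -9/2 * 0F2(-; 1/3, 5/4; -5/8) in reduced canonical form. Verdict: none. A 0F2 with upper {-} fits none of I1-I6 at x = -5/8; the sum runs forever.


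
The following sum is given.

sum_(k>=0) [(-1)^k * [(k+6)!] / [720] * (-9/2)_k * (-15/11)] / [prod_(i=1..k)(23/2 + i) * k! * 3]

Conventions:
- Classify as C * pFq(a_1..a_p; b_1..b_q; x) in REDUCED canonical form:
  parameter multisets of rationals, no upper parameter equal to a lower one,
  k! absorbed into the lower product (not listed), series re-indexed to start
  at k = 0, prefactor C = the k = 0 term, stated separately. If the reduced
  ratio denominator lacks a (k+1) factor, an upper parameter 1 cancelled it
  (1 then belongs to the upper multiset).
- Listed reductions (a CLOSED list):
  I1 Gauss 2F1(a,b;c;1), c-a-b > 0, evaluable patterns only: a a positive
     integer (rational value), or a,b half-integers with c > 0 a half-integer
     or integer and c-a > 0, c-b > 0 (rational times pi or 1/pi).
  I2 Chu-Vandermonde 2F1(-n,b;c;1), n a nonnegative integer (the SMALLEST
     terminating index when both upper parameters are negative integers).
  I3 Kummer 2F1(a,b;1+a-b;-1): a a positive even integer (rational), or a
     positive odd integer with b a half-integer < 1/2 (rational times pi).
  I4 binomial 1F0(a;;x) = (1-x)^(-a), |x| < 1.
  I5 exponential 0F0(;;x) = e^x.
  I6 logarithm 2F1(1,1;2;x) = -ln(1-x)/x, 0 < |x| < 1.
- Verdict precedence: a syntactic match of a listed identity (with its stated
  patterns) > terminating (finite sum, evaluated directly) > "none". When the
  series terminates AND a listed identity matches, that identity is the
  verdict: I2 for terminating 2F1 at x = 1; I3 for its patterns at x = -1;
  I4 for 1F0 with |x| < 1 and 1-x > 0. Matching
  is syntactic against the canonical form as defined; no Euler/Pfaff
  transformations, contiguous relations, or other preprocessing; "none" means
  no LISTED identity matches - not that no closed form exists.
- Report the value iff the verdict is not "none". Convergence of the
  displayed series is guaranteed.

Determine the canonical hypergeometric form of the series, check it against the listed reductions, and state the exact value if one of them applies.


This is -5/11 * 2F1(-9/2, 7; 25/2; -1) in reduced canonical form. Verdict at x = -1: the Kummer evaluation I3 matches (x = -1; c = 25/2 equals 1+a-b for upper {-9/2, 7}: listed pattern). Exact value: (-152108775/134217728) * pi.

Key step: with t_0 = -5/11, the constant factors (prefactor -5/11) combine into one prefactor.
Step ratio: r(k) = (-1) * (k-9/2) (k+7) / [(k+25/2) (k+1)] - rational; roots negated = parameters, x = (-1), C = -5/11.


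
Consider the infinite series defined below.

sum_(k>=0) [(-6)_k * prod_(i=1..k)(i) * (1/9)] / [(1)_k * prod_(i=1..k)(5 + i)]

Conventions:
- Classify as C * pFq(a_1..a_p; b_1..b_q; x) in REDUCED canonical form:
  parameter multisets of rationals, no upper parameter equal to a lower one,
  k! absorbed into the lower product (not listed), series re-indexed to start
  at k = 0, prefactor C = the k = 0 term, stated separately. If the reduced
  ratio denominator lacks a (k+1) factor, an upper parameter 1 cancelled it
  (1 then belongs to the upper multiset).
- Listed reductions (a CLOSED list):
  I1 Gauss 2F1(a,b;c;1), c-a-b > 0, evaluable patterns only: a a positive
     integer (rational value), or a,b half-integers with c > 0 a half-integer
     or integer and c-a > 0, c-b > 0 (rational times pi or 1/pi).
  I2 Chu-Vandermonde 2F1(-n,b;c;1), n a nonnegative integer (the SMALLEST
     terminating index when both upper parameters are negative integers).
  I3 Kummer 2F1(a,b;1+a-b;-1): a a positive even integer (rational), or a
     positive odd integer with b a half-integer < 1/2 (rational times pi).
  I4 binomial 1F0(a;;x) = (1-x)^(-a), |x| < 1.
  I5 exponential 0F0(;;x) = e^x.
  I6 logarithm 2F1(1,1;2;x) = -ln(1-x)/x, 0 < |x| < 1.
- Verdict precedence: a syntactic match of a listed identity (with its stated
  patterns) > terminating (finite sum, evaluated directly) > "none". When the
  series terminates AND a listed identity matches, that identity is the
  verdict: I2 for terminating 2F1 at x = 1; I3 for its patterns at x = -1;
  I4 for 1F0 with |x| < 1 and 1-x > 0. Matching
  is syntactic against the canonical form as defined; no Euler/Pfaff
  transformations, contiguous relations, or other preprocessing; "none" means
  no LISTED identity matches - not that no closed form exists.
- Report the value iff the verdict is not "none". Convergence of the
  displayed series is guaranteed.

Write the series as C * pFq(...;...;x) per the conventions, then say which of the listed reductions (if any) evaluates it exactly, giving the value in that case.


Classification (C = 1/9): 2F1 with upper {-6, 1}, lower {6}, argument x = 1. Verdict: Vandermonde's identity (I2) fires (terminating 2F1 at x = 1 with n = 6, b = 1, c = 6). Hence: 5/99.

Structural cue: t_0 being 1/9, the lower running product (prefactor 1/9) is a rising factorial.
Step ratio: r(k) = 1 * (k-6) (k+1) / [(k+6) (k+1)] - rational in k, leading ratio 1; with t_0 = 1/9, classification follows.


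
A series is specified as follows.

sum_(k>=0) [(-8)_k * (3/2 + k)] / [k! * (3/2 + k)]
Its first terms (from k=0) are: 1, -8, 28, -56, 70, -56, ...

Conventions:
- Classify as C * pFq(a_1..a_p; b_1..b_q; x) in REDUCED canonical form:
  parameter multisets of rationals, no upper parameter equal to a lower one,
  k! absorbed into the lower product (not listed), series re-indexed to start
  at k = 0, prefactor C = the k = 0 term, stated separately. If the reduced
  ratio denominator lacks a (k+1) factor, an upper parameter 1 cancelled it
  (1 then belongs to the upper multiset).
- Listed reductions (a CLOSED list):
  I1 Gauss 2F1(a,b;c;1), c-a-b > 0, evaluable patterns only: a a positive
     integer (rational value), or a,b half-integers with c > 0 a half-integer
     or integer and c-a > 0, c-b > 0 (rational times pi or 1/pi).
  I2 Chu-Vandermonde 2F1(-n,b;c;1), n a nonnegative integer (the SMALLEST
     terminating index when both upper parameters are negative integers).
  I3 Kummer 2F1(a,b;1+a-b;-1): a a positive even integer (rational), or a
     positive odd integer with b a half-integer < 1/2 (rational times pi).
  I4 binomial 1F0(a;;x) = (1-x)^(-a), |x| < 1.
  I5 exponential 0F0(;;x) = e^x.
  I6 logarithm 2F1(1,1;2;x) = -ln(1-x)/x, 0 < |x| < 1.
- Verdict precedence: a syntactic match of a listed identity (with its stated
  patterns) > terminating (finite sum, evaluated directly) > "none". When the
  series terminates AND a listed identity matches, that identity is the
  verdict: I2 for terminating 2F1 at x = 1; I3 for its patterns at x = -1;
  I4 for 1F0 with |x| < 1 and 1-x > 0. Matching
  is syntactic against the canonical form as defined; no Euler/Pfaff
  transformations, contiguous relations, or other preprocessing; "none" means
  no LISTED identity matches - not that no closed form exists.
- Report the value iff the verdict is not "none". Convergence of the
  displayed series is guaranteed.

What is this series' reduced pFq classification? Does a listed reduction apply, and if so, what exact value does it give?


The series (x = 1) is 1F0: upper {-8}, lower {-}, prefactor 1. Verdict: terminating - upper parameter -8 makes this a finite sum (last index 8), evaluated exactly. Its exact value is 0.

Structural cue: with t_0 = 1, the factor k + 3/2 cancels (top and bottom), leaving C = 1, x = 1.
Term ratio: r(k) = 1 * (k-8) / [(k+1)] - rational in k. x = 1; t_0 = 1; negate the roots.


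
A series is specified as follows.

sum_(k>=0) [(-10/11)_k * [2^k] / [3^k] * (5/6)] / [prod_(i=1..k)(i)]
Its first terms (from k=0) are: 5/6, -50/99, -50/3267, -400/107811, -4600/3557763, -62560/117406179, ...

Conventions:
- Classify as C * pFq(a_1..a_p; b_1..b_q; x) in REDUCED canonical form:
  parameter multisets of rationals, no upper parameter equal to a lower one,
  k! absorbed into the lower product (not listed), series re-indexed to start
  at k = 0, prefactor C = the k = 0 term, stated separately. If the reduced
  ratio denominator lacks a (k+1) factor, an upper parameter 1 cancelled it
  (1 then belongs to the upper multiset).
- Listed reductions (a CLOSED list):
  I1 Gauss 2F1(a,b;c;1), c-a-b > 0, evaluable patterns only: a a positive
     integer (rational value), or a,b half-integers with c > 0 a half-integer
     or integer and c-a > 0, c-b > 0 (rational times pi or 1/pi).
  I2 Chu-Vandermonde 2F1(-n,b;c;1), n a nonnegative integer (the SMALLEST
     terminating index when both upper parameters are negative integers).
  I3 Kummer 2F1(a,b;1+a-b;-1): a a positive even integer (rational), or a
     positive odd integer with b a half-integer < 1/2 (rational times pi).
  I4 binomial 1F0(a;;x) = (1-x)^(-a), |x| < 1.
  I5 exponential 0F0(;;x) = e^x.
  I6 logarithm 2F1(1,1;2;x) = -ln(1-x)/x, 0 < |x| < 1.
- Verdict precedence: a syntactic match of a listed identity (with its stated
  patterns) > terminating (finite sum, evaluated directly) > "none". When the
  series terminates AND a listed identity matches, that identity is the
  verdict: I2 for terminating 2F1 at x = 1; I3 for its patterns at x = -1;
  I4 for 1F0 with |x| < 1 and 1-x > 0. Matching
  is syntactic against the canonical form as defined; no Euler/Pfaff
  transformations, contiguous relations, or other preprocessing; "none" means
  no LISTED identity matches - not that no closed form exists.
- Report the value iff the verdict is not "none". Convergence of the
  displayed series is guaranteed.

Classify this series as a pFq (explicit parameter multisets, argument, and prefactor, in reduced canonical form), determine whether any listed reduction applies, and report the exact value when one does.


At argument 2/3: a 1F0 with upper {-10/11}, lower {-}, scaled by C = 5/6. Verdict (x = 2/3): the binomial series (I4) applies (the 1F0 binomial series: exponent 10/11, x = 2/3). Its exact value is (5/6) * (1/3)^(10/11).

Key step: t_0 being 5/6, the two geometric factors (C = 5/6, x = 2/3) combine into one argument.
Consecutive-term ratio: r(k) = (2/3) * (k-10/11) / [(k+1)] ; factor over Q: parameters, x = (2/3), and C = 5/6.


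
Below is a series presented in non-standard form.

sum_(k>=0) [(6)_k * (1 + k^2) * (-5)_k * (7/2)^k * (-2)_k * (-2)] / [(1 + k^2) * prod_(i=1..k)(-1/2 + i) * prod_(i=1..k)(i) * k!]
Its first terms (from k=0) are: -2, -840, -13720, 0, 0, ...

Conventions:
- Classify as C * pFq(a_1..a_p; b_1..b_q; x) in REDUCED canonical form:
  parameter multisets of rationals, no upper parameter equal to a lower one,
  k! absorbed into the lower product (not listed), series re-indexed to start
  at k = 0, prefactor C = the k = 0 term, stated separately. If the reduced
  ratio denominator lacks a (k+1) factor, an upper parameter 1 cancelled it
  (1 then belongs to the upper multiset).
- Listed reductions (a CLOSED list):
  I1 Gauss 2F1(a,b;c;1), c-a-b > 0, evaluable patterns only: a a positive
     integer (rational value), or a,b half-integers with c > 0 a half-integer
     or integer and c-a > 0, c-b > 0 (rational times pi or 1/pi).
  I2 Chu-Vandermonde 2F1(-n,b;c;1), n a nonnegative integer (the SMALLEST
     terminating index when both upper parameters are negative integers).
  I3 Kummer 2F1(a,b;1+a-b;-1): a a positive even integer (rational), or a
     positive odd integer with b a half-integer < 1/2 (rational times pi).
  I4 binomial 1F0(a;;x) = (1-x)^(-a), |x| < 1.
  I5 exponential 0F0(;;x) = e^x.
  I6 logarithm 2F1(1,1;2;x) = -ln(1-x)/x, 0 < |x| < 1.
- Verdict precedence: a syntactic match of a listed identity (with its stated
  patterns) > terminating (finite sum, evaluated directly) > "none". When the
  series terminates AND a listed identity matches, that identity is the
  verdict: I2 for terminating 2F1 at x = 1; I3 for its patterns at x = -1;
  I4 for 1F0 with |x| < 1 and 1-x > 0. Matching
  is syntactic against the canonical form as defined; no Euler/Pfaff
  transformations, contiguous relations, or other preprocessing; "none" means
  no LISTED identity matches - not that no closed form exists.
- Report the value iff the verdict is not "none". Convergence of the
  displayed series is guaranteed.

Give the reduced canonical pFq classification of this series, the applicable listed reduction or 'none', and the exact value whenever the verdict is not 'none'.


Key step: with t_0 = -2, the lower running product (prefactor -2) is a rising factorial.
Step ratio: r(k) = (7/2) * (k-5) (k-2) (k+6) / [(k+1/2) (k+1) (k+1)] ; factor over Q: parameters, x = (7/2), and C = -2.

The series (x = 7/2) is 3F2: upper {-5, -2, 6}, lower {1/2, 1}, prefactor -2. Verdict: terminating at k = 2: the factor (-2)_k kills every later term; summing the 3 survivors is exact. Sum: -14562.


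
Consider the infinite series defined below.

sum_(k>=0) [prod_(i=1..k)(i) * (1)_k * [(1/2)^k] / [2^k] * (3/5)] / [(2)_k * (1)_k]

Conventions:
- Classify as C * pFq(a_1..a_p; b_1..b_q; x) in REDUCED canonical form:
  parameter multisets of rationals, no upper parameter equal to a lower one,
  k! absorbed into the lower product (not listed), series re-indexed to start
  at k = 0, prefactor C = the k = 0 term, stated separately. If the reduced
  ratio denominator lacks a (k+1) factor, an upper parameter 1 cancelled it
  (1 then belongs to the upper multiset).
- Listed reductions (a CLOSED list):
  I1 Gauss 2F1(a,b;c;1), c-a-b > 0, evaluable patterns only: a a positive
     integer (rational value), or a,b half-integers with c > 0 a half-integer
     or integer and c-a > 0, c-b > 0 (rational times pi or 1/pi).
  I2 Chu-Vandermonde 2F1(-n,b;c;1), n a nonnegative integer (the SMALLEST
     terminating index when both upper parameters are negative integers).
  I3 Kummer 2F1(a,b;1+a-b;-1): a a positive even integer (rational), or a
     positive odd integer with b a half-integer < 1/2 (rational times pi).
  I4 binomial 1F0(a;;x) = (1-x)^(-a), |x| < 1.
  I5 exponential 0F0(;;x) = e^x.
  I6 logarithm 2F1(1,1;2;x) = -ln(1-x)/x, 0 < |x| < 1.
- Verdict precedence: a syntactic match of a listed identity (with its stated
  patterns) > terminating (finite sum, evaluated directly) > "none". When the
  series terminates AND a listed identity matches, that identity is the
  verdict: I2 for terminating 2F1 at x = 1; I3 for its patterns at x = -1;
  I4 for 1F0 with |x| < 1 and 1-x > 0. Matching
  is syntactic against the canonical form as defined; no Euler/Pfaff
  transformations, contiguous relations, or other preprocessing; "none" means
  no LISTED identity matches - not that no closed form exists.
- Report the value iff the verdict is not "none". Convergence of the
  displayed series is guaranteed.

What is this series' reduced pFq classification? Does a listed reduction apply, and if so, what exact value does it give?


x = 1/4 here; the reduced form reads 2F1, upper {1, 1}, lower {2}, C = 3/5. Verdict at x = 1/4: the logarithmic series (I6) matches (the logarithm: parameters (1,1;2), x = 1/4). Value: (-12/5) * ln(3/4).

The tell: t_0 being 3/5, (1)_k (prefactor 3/5) is k! itself.
Step ratio: r(k) = (1/4) * (k+1) (k+1) / [(k+2) (k+1)] - rational; roots negated = parameters, x = (1/4), C = 3/5.


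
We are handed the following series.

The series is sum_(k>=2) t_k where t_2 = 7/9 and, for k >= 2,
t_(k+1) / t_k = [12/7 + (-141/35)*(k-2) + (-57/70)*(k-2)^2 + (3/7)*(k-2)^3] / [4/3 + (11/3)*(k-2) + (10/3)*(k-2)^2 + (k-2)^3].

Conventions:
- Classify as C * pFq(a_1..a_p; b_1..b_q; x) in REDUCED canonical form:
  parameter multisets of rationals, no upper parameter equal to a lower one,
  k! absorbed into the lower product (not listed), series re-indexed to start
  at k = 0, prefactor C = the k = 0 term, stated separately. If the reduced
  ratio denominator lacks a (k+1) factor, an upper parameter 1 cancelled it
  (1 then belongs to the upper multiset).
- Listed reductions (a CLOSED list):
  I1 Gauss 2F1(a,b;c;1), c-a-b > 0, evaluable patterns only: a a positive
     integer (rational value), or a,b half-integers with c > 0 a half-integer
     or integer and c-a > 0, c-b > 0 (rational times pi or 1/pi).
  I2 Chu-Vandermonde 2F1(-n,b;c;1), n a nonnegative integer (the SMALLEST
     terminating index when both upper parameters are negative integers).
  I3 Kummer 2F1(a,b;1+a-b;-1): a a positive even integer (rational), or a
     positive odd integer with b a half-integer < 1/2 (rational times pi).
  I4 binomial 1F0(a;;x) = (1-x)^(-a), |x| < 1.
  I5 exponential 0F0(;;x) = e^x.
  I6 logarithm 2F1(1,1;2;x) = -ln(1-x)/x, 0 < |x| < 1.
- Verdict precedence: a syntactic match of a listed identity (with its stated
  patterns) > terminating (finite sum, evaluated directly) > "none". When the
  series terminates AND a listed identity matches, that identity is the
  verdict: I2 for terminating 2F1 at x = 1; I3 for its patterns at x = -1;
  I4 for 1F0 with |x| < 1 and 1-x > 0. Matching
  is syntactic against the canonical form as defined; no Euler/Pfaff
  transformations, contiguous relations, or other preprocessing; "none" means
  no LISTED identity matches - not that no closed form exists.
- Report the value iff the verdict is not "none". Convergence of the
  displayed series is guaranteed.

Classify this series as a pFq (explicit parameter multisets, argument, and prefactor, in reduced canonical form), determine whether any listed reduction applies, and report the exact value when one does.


Canonical form: C = 7/9 times 3F2 with upper {-4, -2/5, 5/2}, lower {1, 4/3}, x = 3/7. Verdict: terminating - upper -4 stops the sum at k = 4; the 5 terms are added exactly. Value: 190497781/123480000.

Key step: t_0 = 7/9 here, and roots of the ratio polynomials (C = 7/9, x = 3/7) are the negated parameters.
Term ratio: r(k) = (3/7) * (k-4) (k-2/5) (k+5/2) / [(k+1) (k+4/3) (k+1)] - rational in k. x = (3/7); t_0 = 7/9; negate the roots.


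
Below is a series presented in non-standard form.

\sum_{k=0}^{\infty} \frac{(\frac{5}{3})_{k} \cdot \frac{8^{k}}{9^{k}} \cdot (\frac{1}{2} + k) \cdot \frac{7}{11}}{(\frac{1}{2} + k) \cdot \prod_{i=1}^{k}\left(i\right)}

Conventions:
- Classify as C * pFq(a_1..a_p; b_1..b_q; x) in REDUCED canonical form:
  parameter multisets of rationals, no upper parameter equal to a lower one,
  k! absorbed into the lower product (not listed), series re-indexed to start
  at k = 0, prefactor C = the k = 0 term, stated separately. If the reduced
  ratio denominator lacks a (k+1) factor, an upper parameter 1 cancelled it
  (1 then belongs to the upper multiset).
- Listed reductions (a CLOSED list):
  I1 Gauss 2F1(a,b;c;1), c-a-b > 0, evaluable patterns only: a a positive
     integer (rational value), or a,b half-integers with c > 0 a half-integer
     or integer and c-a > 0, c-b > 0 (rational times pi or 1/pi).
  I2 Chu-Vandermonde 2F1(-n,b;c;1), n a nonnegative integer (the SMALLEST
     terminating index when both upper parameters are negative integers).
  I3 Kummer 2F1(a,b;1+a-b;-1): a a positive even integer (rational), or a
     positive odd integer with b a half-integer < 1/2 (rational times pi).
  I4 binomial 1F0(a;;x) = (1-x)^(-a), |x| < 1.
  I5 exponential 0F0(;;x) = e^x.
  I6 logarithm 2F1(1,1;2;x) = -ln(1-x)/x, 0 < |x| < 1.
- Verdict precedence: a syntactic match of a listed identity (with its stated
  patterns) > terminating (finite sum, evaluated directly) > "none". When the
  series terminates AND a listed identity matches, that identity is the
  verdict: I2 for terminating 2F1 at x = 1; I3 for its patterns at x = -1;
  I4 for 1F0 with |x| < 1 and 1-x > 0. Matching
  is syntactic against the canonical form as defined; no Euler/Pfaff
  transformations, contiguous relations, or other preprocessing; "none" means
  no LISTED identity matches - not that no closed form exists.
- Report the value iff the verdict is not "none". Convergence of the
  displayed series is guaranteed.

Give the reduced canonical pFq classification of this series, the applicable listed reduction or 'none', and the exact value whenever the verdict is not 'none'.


With C = \frac{7}{11}: the canonical form is 1F0(\frac{5}{3}; -; \frac{8}{9}). Verdict: this is binomial (I4) (the 1F0 binomial series: exponent -5/3, x = \frac{8}{9}). Hence: \frac{7}{11} \cdot \left(\frac{1}{9}\right)^{-\frac{5}{3}}.

The tell: x = \frac{8}{9} and k + 1/2 divides numerator and denominator alike; C = 7/11 after cancelling.
Consecutive-term ratio: r(k) = \frac{8}{9} * (k+\frac{5}{3}) / [(k+1)] - poly over poly, x = \frac{8}{9} from leading terms; C = \frac{7}{11} at k = 0.


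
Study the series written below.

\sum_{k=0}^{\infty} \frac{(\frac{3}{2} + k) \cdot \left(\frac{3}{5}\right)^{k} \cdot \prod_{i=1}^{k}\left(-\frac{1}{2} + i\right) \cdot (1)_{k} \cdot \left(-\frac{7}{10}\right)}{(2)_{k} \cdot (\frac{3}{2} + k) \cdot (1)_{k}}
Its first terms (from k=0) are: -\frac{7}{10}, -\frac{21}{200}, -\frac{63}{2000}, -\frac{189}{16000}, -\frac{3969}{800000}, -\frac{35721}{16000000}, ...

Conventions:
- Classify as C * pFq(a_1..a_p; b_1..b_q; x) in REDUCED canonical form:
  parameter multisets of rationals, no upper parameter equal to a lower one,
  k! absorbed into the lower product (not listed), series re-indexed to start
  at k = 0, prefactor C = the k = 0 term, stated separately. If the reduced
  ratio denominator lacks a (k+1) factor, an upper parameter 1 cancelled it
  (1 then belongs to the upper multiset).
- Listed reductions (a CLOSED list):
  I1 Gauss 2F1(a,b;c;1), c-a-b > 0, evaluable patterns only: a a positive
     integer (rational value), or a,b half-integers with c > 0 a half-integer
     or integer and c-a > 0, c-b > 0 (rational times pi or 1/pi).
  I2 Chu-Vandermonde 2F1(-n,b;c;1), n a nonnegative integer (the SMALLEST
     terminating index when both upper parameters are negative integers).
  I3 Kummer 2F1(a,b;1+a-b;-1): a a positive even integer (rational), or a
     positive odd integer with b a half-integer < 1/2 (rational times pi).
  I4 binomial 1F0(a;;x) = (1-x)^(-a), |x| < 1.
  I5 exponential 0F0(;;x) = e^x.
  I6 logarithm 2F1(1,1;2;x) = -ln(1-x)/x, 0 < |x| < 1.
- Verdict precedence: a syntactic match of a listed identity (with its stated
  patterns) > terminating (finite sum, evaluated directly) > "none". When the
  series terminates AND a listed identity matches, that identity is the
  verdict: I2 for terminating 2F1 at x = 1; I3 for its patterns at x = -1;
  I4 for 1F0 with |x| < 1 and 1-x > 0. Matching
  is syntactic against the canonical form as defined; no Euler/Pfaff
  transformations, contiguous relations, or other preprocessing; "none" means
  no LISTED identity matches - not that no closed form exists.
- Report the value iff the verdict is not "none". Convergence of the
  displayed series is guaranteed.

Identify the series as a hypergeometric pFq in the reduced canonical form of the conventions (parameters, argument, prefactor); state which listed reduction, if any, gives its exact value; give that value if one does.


The series (x = \frac{3}{5}) is 2F1: upper {\frac{1}{2}, 1}, lower {2}, prefactor -\frac{7}{10}. Verdict: none. Every listed pattern misses the 2F1 form at \frac{3}{5}, upper {\frac{1}{2}, 1}.

Structural cue: with t_0 = -\frac{7}{10}, (1)_k (C = -7/10, x = 3/5) is k! itself.
Step ratio: r(k) = \frac{3}{5} * (k+\frac{1}{2}) (k+1) / [(k+2) (k+1)] - poly over poly, x = \frac{3}{5} from leading terms; C = -\frac{7}{10} at k = 0.


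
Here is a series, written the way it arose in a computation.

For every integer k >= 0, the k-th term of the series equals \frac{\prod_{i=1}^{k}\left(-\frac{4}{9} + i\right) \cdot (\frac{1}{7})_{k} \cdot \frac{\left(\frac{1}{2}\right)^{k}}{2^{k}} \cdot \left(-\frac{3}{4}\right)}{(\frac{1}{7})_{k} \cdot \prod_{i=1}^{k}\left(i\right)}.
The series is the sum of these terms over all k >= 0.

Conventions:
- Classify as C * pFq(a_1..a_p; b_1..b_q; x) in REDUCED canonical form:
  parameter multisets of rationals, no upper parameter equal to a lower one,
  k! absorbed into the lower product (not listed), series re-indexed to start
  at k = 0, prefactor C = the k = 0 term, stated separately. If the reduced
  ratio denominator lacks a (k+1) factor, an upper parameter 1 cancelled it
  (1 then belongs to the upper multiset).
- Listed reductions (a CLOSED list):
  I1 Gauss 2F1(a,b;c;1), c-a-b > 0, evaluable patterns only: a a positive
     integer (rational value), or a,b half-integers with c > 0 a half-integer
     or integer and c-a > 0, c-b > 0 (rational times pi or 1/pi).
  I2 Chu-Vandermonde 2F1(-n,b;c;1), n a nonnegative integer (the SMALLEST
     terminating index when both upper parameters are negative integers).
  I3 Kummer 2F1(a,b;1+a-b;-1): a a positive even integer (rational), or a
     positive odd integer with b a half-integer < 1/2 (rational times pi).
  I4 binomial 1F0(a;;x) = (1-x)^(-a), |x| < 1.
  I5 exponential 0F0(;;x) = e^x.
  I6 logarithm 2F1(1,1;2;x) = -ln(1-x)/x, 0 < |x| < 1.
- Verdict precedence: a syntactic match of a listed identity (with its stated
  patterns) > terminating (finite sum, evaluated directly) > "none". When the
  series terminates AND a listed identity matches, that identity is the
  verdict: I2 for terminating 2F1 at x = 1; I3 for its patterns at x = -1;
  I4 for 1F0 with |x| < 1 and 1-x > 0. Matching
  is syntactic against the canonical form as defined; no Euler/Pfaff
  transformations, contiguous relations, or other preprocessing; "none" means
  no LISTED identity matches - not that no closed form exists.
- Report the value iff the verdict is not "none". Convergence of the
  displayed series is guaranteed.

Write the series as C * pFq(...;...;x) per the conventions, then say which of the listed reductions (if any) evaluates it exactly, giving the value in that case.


Classification (C = -\frac{3}{4}): 1F0 with upper {\frac{5}{9}}, lower {-}, argument x = \frac{1}{4}. Verdict at x = \frac{1}{4}: the I4 binomial reduction matches (the 1F0 binomial series: exponent -5/9, x = \frac{1}{4}). Hence: \left(-\frac{3}{4}\right) \cdot \left(\frac{3}{4}\right)^{-\frac{5}{9}}.

The tell: t_0 = -\frac{3}{4} here, and the product of the first k integers (prefactor -3/4) is k!.
Adjacent-term ratio: r(k) = \frac{1}{4} * (k+\frac{5}{9}) / [(k+1)] - poly over poly, x = \frac{1}{4} from leading terms; C = -\frac{3}{4} at k = 0.


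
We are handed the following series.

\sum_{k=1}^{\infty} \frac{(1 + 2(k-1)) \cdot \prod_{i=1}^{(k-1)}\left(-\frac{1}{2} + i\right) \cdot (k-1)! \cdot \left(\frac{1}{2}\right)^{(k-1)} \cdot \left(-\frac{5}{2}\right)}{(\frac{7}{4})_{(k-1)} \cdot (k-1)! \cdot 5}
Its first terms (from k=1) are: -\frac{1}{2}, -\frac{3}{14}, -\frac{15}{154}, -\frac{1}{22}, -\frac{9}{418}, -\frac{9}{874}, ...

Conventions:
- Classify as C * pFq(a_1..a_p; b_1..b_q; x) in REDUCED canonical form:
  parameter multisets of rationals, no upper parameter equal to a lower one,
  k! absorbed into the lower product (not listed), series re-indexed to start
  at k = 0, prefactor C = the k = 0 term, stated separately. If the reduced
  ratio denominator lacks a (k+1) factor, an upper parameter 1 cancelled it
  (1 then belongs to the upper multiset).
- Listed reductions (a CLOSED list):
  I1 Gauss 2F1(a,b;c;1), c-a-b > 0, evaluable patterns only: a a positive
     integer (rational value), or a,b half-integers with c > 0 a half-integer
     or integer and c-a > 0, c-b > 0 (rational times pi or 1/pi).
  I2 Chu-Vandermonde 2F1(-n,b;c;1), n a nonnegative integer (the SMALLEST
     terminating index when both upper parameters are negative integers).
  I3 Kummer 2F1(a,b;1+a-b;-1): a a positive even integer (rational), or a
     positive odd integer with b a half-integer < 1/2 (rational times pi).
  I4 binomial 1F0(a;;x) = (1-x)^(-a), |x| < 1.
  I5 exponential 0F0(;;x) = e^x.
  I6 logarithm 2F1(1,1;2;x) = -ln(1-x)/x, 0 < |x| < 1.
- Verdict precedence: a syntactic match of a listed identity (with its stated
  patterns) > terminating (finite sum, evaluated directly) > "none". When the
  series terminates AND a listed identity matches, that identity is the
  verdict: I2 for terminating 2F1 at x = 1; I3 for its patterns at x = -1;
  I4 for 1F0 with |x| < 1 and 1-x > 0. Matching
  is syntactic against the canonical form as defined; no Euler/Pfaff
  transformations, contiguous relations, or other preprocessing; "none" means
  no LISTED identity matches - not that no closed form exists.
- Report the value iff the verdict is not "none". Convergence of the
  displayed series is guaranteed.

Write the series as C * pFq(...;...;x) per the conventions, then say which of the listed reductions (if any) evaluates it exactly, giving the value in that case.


x = \frac{1}{2} here; the reduced form reads 2F1, upper {1, \frac{3}{2}}, lower {\frac{7}{4}}, C = -\frac{1}{2}. Verdict: none (x = \frac{1}{2}): each listed identity misses the multisets {1, \frac{3}{2}} ; {\frac{7}{4}}.

Key observation: t_0 = -\frac{1}{2} here, and the (2k+1) factor (C = -1/2, x = 1/2) shifts (1/2)_k to (3/2)_k.
Adjacent-term ratio: r(k) = \frac{1}{2} * (k+1) (k+\frac{3}{2}) / [(k+\frac{7}{4}) (k+1)] - rational in k. x = \frac{1}{2}; t_0 = -\frac{1}{2}; negate the roots.


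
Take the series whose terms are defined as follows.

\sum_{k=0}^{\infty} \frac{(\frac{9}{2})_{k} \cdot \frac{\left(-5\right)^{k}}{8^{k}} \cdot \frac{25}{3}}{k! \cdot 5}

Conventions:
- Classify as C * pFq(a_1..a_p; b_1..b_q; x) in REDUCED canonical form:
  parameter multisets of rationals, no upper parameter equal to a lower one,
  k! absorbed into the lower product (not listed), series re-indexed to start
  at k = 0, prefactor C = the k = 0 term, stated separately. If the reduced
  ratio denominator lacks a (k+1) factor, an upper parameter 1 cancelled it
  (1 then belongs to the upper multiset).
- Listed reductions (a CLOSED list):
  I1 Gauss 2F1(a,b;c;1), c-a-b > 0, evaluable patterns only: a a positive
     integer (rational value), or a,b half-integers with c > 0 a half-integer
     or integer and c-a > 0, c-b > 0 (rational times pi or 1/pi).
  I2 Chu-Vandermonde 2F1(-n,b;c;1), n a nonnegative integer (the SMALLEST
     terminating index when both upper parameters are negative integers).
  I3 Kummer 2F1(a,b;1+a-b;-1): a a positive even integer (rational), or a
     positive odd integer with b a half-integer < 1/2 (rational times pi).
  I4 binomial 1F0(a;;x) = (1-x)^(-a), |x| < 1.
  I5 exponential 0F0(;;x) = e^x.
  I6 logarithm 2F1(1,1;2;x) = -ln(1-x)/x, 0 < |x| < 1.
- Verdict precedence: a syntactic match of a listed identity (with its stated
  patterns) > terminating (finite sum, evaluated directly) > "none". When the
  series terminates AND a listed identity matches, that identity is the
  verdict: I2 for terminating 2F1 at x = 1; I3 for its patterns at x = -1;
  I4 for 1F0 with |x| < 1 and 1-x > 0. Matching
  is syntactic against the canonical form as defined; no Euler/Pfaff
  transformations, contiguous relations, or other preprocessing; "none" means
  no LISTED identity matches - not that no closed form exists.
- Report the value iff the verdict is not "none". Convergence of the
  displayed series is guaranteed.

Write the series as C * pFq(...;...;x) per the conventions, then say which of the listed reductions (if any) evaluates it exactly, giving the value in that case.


The tell: from the first term \frac{5}{3}: the constant factors (C = 5/3, x = -5/8) combine into one prefactor.
Term ratio: r(k) = -\frac{5}{8} * (k+\frac{9}{2}) / [(k+1)] - rational in k, leading ratio -\frac{5}{8}; with t_0 = \frac{5}{3}, classification follows.

With C = \frac{5}{3}: the canonical form is 1F0(\frac{9}{2}; -; -\frac{5}{8}). Verdict (x = -\frac{5}{8}): binomial (I4) applies (the 1F0 binomial series: exponent -9/2, x = -\frac{5}{8}). Hence: \frac{5}{3} \cdot \left(\frac{13}{8}\right)^{-\frac{9}{2}}.


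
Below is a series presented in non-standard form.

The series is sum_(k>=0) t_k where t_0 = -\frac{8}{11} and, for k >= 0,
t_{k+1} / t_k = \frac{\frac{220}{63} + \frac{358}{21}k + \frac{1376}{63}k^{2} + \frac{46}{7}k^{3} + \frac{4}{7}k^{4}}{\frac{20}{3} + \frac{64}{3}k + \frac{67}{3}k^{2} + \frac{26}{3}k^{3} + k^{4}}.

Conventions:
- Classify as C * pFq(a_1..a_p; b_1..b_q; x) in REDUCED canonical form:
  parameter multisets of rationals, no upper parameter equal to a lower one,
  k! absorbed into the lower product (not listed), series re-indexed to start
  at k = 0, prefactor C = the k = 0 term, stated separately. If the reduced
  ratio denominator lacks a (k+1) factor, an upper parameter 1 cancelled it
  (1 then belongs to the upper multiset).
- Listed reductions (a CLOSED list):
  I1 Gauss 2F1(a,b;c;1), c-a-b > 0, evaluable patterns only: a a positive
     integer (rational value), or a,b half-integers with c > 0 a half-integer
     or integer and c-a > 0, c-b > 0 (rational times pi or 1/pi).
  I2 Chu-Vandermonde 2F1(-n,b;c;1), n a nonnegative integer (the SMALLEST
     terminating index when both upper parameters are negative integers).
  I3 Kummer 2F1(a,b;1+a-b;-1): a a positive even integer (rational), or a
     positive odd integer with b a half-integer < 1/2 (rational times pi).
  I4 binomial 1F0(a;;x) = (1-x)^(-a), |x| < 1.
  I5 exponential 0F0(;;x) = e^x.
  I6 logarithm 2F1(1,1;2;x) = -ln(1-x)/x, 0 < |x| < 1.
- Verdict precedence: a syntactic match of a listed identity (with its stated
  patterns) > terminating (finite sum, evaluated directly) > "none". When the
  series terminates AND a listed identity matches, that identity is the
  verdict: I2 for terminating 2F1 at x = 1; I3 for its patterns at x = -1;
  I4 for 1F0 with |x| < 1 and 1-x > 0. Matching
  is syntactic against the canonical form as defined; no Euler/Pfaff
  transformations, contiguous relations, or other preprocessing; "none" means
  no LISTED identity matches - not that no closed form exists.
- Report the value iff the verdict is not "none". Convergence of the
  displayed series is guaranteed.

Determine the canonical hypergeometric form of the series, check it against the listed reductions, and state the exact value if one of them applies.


x = \frac{4}{7} here; the reduced form reads 2F1, upper {\frac{1}{3}, \frac{11}{2}}, lower {2}, C = -\frac{8}{11}. Verdict: none. No listed pattern accepts 2F1(\frac{1}{3}, \frac{11}{2}; 2; \frac{4}{7}).

First insight: t_0 = -\frac{8}{11} here, and the expanded ratio factors over Q; C = -8/11, roots give parameters.
Term ratio: r(k) = \frac{4}{7} * (k+\frac{1}{3}) (k+\frac{11}{2}) / [(k+2) (k+1)] - rational in k. x = \frac{4}{7}; t_0 = -\frac{8}{11}; negate the roots.
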